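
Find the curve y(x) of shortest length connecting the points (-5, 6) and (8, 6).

Arc-length functional: J[y] = ∫ sqrt(1 + (y')^2) dx.
Lagrangian L = sqrt(1 + (y')^2) has no explicit y dependence, so ∂L/∂y = 0 and the Euler-Lagrange equation gives
    d/dx( y' / sqrt(1 + (y')^2) ) = 0  ⇒  y' / sqrt(1 + (y')^2) = const.
Hence y' is constant, so y(x) is affine.
Fitting the endpoints (-5, 6) and (8, 6):
    slope m = (6 − 6) / (8 − (-5)) = 0,
    intercept c = 6 − m·(-5) = 6.
Extremal: y(x) = 6.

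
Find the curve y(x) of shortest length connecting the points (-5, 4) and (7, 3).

Arc-length functional: J[y] = ∫ sqrt(1 + (y')^2) dx.
Lagrangian L = sqrt(1 + (y')^2) has no explicit y dependence, so ∂L/∂y = 0 and the Euler-Lagrange equation gives
    d/dx( y' / sqrt(1 + (y')^2) ) = 0  ⇒  y' / sqrt(1 + (y')^2) = const.
Hence y' is constant, so y(x) is affine.
Fitting the endpoints (-5, 4) and (7, 3):
    slope m = (3 − 4) / (7 − (-5)) = -1/12,
    intercept c = 4 − m·(-5) = 43/12.
Extremal: y(x) = (-1/12) x + 43/12.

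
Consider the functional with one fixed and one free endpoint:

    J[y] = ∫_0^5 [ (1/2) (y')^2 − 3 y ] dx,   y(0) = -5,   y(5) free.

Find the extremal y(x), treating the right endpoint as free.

The Lagrangian L = (1/2) (y')^2 − 3 y gives
    ∂L/∂y = −3,   ∂L/∂y' = y'.
Euler-Lagrange: d/dx(y') − (−3) = 0, i.e. y'' + 3 = 0, so
    y(x) = −(3/2) x^2 + C1 x + C2.
Fixed left endpoint y(0) = -5 ⇒ C2 = -5.
The right endpoint x = 5 is free, so the natural (transversality) condition is ∂L/∂y' |_{x=5} = 0, i.e. y'(5) = 0.
Compute y'(x) = −3 x + C1, so y'(5) = −15 + C1 = 0 ⇒ C1 = 15.
Therefore the extremal is
    y(x) = −(3/2) x^2 + 15 x − 5.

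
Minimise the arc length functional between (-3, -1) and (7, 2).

Arc-length functional: J[y] = ∫ sqrt(1 + (y')^2) dx.
Lagrangian L = sqrt(1 + (y')^2) has no explicit y dependence, so ∂L/∂y = 0 and the Euler-Lagrange equation gives
    d/dx( y' / sqrt(1 + (y')^2) ) = 0  ⇒  y' / sqrt(1 + (y')^2) = const.
Hence y' is constant, so y(x) is affine.
Fitting the endpoints (-3, -1) and (7, 2):
    slope m = (2 − (-1)) / (7 − (-3)) = 3/10,
    intercept c = (-1) − m·(-3) = -1/10.
Extremal: y(x) = (3/10) x - 1/10.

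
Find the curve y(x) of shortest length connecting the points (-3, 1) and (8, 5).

Arc-length functional: J[y] = ∫ sqrt(1 + (y')^2) dx.
Lagrangian L = sqrt(1 + (y')^2) has no explicit y dependence, so ∂L/∂y = 0 and the Euler-Lagrange equation gives
    d/dx( y' / sqrt(1 + (y')^2) ) = 0  ⇒  y' / sqrt(1 + (y')^2) = const.
Hence y' is constant, so y(x) is affine.
Fitting the endpoints (-3, 1) and (8, 5):
    slope m = (5 − 1) / (8 − (-3)) = 4/11,
    intercept c = 1 − m·(-3) = 23/11.
Extremal: y(x) = (4/11) x + 23/11.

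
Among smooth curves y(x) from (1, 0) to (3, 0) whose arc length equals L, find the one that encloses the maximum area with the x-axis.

Set up the augmented Lagrangian using a multiplier λ for the length constraint:
    F(y, y') = y − λ sqrt(1 + y'^2).
F has no explicit x dependence, so the Beltrami identity yields a first integral
    F − y' ∂F/∂y' = C.
Compute ∂F/∂y' = −λ y' / sqrt(1 + y'^2). Then
    y − λ sqrt(1 + y'^2) + λ y'^2 / sqrt(1 + y'^2) = C
    ⇒  y − λ / sqrt(1 + y'^2) = C.
Solving for y' and integrating gives
    (x − a)^2 + (y − b)^2 = λ^2,
a circular arc of radius λ. The constants a, b are determined by the endpoint conditions y(1) = y(3) = 0, and λ is fixed implicitly by the length constraint
    ∫_{1}^{3} sqrt(1 + y'^2) dx = L.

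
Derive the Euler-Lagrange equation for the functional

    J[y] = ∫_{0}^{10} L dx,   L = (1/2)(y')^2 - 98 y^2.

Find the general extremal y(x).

The Lagrangian is L = (1/2)(y')^2 - 98 y^2.
∂L/∂y = -196y.
∂L/∂y' = y'.
The Euler-Lagrange equation d/dx(∂L/∂y') − ∂L/∂y = 0 becomes:
    y'' + 196 y = 0
General solution: y(x) = A sin(14x) + B cos(14x), where A and B are arbitrary constants fixed by the endpoint conditions.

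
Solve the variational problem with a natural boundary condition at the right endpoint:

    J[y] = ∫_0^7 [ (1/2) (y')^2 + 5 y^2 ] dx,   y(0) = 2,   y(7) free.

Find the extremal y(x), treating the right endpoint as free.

The Lagrangian L = (1/2) (y')^2 + 5 y^2 gives
    ∂L/∂y = 10 y,   ∂L/∂y' = y'.
Euler-Lagrange: y'' − 10 y = 0.
With k = sqrt(10), the general solution is
    y(x) = A cosh(sqrt(10) x) + B sinh(sqrt(10) x).
Fixed left endpoint y(0) = 2 ⇒ A = 2.
The right endpoint x = 7 is free, so the natural (transversality) condition is ∂L/∂y' |_{x=7} = 0, i.e. y'(7) = 0.
Compute y'(x) = A k sinh(k x) + B k cosh(k x), so
    y'(7) = A k sinh(k·7) + B k cosh(k·7) = 0
    ⇒ B = −A tanh(k·7) = − 2 tanh(sqrt(10)·7).
Therefore the extremal is
    y(x) = 2 cosh(sqrt(10) x) − 2 tanh(sqrt(10)·7) sinh(sqrt(10) x).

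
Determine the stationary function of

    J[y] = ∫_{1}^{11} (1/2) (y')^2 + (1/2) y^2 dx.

The Lagrangian is L = (1/2) (y')^2 + (1/2) y^2.
Compute ∂L/∂y = y, ∂L/∂y' = y'.
The Euler-Lagrange equation d/dx(∂L/∂y') − ∂L/∂y = 0 reduces to
    y'' − y = 0.
Its general solution is
    y(x) = A e^x + B e^(−x),
with A, B fixed by the endpoint conditions.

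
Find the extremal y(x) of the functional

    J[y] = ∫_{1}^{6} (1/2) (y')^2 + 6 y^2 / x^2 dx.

The Lagrangian is L = (1/2) (y')^2 + 6 y^2 / x^2.
Compute ∂L/∂y = 12y/x^2, ∂L/∂y' = y'.
The Euler-Lagrange equation d/dx(∂L/∂y') − ∂L/∂y = 0 reduces to
    y'' − 12/x^2 · y = 0  (x > 0).
Its general solution is
    y(x) = A x^4 + B x^(-3),
with A, B fixed by the endpoint conditions.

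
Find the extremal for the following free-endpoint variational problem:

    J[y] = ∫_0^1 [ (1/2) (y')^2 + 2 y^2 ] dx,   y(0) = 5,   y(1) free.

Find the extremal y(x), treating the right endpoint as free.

The Lagrangian L = (1/2) (y')^2 + 2 y^2 gives
    ∂L/∂y = 4 y,   ∂L/∂y' = y'.
Euler-Lagrange: y'' − 4 y = 0.
With k = 2, the general solution is
    y(x) = A cosh(2 x) + B sinh(2 x).
Fixed left endpoint y(0) = 5 ⇒ A = 5.
The right endpoint x = 1 is free, so the natural (transversality) condition is ∂L/∂y' |_{x=1} = 0, i.e. y'(1) = 0.
Compute y'(x) = A k sinh(k x) + B k cosh(k x), so
    y'(1) = A k sinh(k·1) + B k cosh(k·1) = 0
    ⇒ B = −A tanh(k·1) = − 5 tanh(2·1).
Therefore the extremal is
    y(x) = 5 cosh(2 x) − 5 tanh(2·1) sinh(2 x).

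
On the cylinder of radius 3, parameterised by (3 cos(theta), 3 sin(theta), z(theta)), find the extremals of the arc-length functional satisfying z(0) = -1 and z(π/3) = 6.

Parameterise the cylinder of radius R = 3 as
    r(θ) = (3 cos θ, 3 sin θ, z(θ)).
The arc-length element is
    ds = sqrt(9 + (dz/dθ)^2) dθ,
so the Lagrangian is L = sqrt(9 + z'^2).
L depends on z' only, not on z or θ, so ∂L/∂z = 0 and
    ∂L/∂z' = z' / sqrt(9 + z'^2).
The Euler-Lagrange equation gives
    d/dθ( z' / sqrt(9 + z'^2) ) = 0,
so z' is constant. Integrating once:
    z(θ) = a θ + b,
a helix on the cylinder (a straight line when the cylinder is unrolled). The constants a, b are determined by the endpoint conditions.
With endpoint conditions z(0) = -1 and z(π/3) = 6: from z(0) = b we get b = -1, and a·π/3 + -1 = 6 gives a = 21/π, so
    z(θ) = (21/π) θ − 1.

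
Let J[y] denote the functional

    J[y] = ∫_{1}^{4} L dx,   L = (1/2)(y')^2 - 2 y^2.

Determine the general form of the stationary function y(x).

The Lagrangian is L = (1/2)(y')^2 - 2 y^2.
∂L/∂y = -4y.
∂L/∂y' = y'.
The Euler-Lagrange equation d/dx(∂L/∂y') − ∂L/∂y = 0 becomes:
    y'' + 4 y = 0
General solution: y(x) = A sin(2x) + B cos(2x), where A and B are arbitrary constants fixed by the endpoint conditions.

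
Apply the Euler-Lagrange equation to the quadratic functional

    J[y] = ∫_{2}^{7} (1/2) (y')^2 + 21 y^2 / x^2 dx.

The Lagrangian is L = (1/2) (y')^2 + 21 y^2 / x^2.
Compute ∂L/∂y = 42y/x^2, ∂L/∂y' = y'.
The Euler-Lagrange equation d/dx(∂L/∂y') − ∂L/∂y = 0 reduces to
    y'' − 42/x^2 · y = 0  (x > 0).
Its general solution is
    y(x) = A x^7 + B x^(-6),
with A, B fixed by the endpoint conditions.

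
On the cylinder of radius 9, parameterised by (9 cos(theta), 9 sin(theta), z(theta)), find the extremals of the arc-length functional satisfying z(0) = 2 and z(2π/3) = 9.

Parameterise the cylinder of radius R = 9 as
    r(θ) = (9 cos θ, 9 sin θ, z(θ)).
The arc-length element is
    ds = sqrt(81 + (dz/dθ)^2) dθ,
so the Lagrangian is L = sqrt(81 + z'^2).
L depends on z' only, not on z or θ, so ∂L/∂z = 0 and
    ∂L/∂z' = z' / sqrt(81 + z'^2).
The Euler-Lagrange equation gives
    d/dθ( z' / sqrt(81 + z'^2) ) = 0,
so z' is constant. Integrating once:
    z(θ) = a θ + b,
a helix on the cylinder (a straight line when the cylinder is unrolled). The constants a, b are determined by the endpoint conditions.
With endpoint conditions z(0) = 2 and z(2π/3) = 9: from z(0) = b we get b = 2, and a·2π/3 + 2 = 9 gives a = 21/(2π), so
    z(θ) = (21/(2π)) θ + 2.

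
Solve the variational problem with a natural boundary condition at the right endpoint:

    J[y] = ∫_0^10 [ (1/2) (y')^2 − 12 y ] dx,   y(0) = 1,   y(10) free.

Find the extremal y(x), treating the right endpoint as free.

The Lagrangian L = (1/2) (y')^2 − 12 y gives
    ∂L/∂y = −12,   ∂L/∂y' = y'.
Euler-Lagrange: d/dx(y') − (−12) = 0, i.e. y'' + 12 = 0, so
    y(x) = −(12/2) x^2 + C1 x + C2.
Fixed left endpoint y(0) = 1 ⇒ C2 = 1.
The right endpoint x = 10 is free, so the natural (transversality) condition is ∂L/∂y' |_{x=10} = 0, i.e. y'(10) = 0.
Compute y'(x) = −12 x + C1, so y'(10) = −120 + C1 = 0 ⇒ C1 = 120.
Therefore the extremal is
    y(x) = −6 x^2 + 120 x + 1.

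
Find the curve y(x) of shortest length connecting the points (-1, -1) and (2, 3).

Arc-length functional: J[y] = ∫ sqrt(1 + (y')^2) dx.
Lagrangian L = sqrt(1 + (y')^2) has no explicit y dependence, so ∂L/∂y = 0 and the Euler-Lagrange equation gives
    d/dx( y' / sqrt(1 + (y')^2) ) = 0  ⇒  y' / sqrt(1 + (y')^2) = const.
Hence y' is constant, so y(x) is affine.
Fitting the endpoints (-1, -1) and (2, 3):
    slope m = (3 − (-1)) / (2 − (-1)) = 4/3,
    intercept c = (-1) − m·(-1) = 1/3.
Extremal: y(x) = (4/3) x + 1/3.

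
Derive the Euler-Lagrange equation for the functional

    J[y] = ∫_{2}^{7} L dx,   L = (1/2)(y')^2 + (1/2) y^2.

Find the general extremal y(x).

The Lagrangian is L = (1/2)(y')^2 + (1/2) y^2.
∂L/∂y = y.
∂L/∂y' = y'.
The Euler-Lagrange equation d/dx(∂L/∂y') − ∂L/∂y = 0 becomes:
    y'' - y = 0
General solution: y(x) = A e^x + B e^(-x), where A and B are arbitrary constants fixed by the endpoint conditions.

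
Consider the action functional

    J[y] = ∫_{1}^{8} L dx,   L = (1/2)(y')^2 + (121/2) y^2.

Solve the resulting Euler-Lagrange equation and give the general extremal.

The Lagrangian is L = (1/2)(y')^2 + (121/2) y^2.
∂L/∂y = 121y.
∂L/∂y' = y'.
The Euler-Lagrange equation d/dx(∂L/∂y') − ∂L/∂y = 0 becomes:
    y'' - 121 y = 0
General solution: y(x) = A e^(11x) + B e^(-11x), where A and B are arbitrary constants fixed by the endpoint conditions.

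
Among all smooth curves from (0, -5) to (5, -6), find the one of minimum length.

Arc-length functional: J[y] = ∫ sqrt(1 + (y')^2) dx.
Lagrangian L = sqrt(1 + (y')^2) has no explicit y dependence, so ∂L/∂y = 0 and the Euler-Lagrange equation gives
    d/dx( y' / sqrt(1 + (y')^2) ) = 0  ⇒  y' / sqrt(1 + (y')^2) = const.
Hence y' is constant, so y(x) is affine.
Fitting the endpoints (0, -5) and (5, -6):
    slope m = ((-6) − (-5)) / (5 − 0) = -1/5,
    intercept c = (-5) − m·0 = -5.
Extremal: y(x) = (-1/5) x - 5.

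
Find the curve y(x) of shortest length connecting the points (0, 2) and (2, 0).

Arc-length functional: J[y] = ∫ sqrt(1 + (y')^2) dx.
Lagrangian L = sqrt(1 + (y')^2) has no explicit y dependence, so ∂L/∂y = 0 and the Euler-Lagrange equation gives
    d/dx( y' / sqrt(1 + (y')^2) ) = 0  ⇒  y' / sqrt(1 + (y')^2) = const.
Hence y' is constant, so y(x) is affine.
Fitting the endpoints (0, 2) and (2, 0):
    slope m = (0 − 2) / (2 − 0) = -1,
    intercept c = 2 − m·0 = 2.
Extremal: y(x) = -x + 2.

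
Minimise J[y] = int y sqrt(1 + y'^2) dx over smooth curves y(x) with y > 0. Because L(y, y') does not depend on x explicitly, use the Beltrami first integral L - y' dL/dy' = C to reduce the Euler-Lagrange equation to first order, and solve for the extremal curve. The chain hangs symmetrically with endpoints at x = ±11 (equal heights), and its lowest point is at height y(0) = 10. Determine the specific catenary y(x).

The Lagrangian L(y, y') = y sqrt(1 + y'^2) has no explicit x dependence, so the Beltrami identity applies:
    L − y' ∂L/∂y' = C.
Compute ∂L/∂y' = y · y' / sqrt(1 + y'^2). Then
    L − y' ∂L/∂y'
    = y sqrt(1 + y'^2) − y · y'^2 / sqrt(1 + y'^2)
    = y (1 + y'^2 − y'^2) / sqrt(1 + y'^2)
    = y / sqrt(1 + y'^2) = C.
Squaring gives y^2 = C^2 (1 + y'^2), i.e.
    y'^2 = y^2 / C^2 − 1.
Separating variables,
    dy / sqrt(y^2 − C^2) = dx / C,
and integrating gives arccosh(y / C) = (x − a)/C, so
    y(x) = C cosh((x − a)/C),
the catenary. The constants C and a are fixed by the two endpoint conditions (and, for the hanging-chain problem, the length constraint selects C).
Now fit the given data. The endpoints x = ±11 are symmetric at equal height, so the catenary is even about its minimum: a = 0 and y(x) = C cosh(x/C). The lowest point is y(0) = C cosh(0) = C, and we are told y(0) = 10, so C = 10. Therefore
    y(x) = 10 cosh(x/10),
and at the endpoints
    y(±11) = 10 cosh(11/10).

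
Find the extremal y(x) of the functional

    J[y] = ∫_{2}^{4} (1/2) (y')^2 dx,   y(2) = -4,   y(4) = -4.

The Lagrangian is L = (1/2) (y')^2.
Compute ∂L/∂y = 0, ∂L/∂y' = y'.
The Euler-Lagrange equation d/dx(∂L/∂y') − ∂L/∂y = 0 reduces to
    y'' = 0.
Its general solution is
    y(x) = A x + B,
with A, B fixed by the endpoint conditions.
Applying the endpoint conditions y(2) = -4 and y(4) = -4: solve A·2 + B = -4 and A·4 + B = -4. Subtracting gives A(4 − 2) = -4 − -4, so A = 0, and B = -4 − A·2 = -4. Therefore
    y(x) = -4.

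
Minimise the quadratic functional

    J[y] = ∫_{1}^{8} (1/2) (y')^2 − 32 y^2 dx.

The Lagrangian is L = (1/2) (y')^2 − 32 y^2.
Compute ∂L/∂y = -64y, ∂L/∂y' = y'.
The Euler-Lagrange equation d/dx(∂L/∂y') − ∂L/∂y = 0 reduces to
    y'' + 64 y = 0.
Its general solution is
    y(x) = A sin(8x) + B cos(8x),
with A, B fixed by the endpoint conditions.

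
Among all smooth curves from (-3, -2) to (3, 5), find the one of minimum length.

Arc-length functional: J[y] = ∫ sqrt(1 + (y')^2) dx.
Lagrangian L = sqrt(1 + (y')^2) has no explicit y dependence, so ∂L/∂y = 0 and the Euler-Lagrange equation gives
    d/dx( y' / sqrt(1 + (y')^2) ) = 0  ⇒  y' / sqrt(1 + (y')^2) = const.
Hence y' is constant, so y(x) is affine.
Fitting the endpoints (-3, -2) and (3, 5):
    slope m = (5 − (-2)) / (3 − (-3)) = 7/6,
    intercept c = (-2) − m·(-3) = 3/2.
Extremal: y(x) = (7/6) x + 3/2.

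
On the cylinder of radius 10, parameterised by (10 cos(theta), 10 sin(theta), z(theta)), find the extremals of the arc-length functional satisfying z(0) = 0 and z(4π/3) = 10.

Parameterise the cylinder of radius R = 10 as
    r(θ) = (10 cos θ, 10 sin θ, z(θ)).
The arc-length element is
    ds = sqrt(100 + (dz/dθ)^2) dθ,
so the Lagrangian is L = sqrt(100 + z'^2).
L depends on z' only, not on z or θ, so ∂L/∂z = 0 and
    ∂L/∂z' = z' / sqrt(100 + z'^2).
The Euler-Lagrange equation gives
    d/dθ( z' / sqrt(100 + z'^2) ) = 0,
so z' is constant. Integrating once:
    z(θ) = a θ + b,
a helix on the cylinder (a straight line when the cylinder is unrolled). The constants a, b are determined by the endpoint conditions.
With endpoint conditions z(0) = 0 and z(4π/3) = 10: from z(0) = b we get b = 0, and a·4π/3 + 0 = 10 gives a = 15/(2π), so
    z(θ) = (15/(2π)) θ.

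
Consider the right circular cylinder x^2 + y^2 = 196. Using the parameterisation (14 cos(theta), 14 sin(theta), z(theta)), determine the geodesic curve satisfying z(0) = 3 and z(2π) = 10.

Parameterise the cylinder of radius R = 14 as
    r(θ) = (14 cos θ, 14 sin θ, z(θ)).
The arc-length element is
    ds = sqrt(196 + (dz/dθ)^2) dθ,
so the Lagrangian is L = sqrt(196 + z'^2).
L depends on z' only, not on z or θ, so ∂L/∂z = 0 and
    ∂L/∂z' = z' / sqrt(196 + z'^2).
The Euler-Lagrange equation gives
    d/dθ( z' / sqrt(196 + z'^2) ) = 0,
so z' is constant. Integrating once:
    z(θ) = a θ + b,
a helix on the cylinder (a straight line when the cylinder is unrolled). The constants a, b are determined by the endpoint conditions.
With endpoint conditions z(0) = 3 and z(2π) = 10: from z(0) = b we get b = 3, and a·2π + 3 = 10 gives a = 7/(2π), so
    z(θ) = (7/(2π)) θ + 3.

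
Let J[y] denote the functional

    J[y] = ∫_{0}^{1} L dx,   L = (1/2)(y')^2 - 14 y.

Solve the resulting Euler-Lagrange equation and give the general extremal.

The Lagrangian is L = (1/2)(y')^2 - 14 y.
∂L/∂y = -14.
∂L/∂y' = y'.
The Euler-Lagrange equation d/dx(∂L/∂y') − ∂L/∂y = 0 becomes:
    y'' + 14 = 0
General solution: y(x) = -7 x^2 + A x + B, where A and B are arbitrary constants fixed by the endpoint conditions.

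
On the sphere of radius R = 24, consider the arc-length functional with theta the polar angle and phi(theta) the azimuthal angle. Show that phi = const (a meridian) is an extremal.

On the sphere of radius R = 24 with spherical coordinates (θ, φ), the induced metric is
    ds^2 = 576(dθ^2 + sin^2(θ) dφ^2).
Using θ as the parameter, the arc-length functional becomes
    J[φ] = ∫ 24 sqrt(1 + sin^2(θ) (dφ/dθ)^2) dθ.
So L = 24 sqrt(1 + sin^2(θ) φ'^2). Compute
    ∂L/∂φ = 0  (L has no explicit φ dependence),
    ∂L/∂φ' = 24 sin^2(θ) φ' / sqrt(1 + sin^2(θ) φ'^2).
For the candidate φ(θ) = c (constant), φ' = 0, so ∂L/∂φ' evaluated along the candidate vanishes, and ∂L/∂φ is identically zero. Hence
    d/dθ(∂L/∂φ') − ∂L/∂φ = 0
is satisfied. Therefore meridians φ = const are extremals of arc length — they are geodesics on the sphere.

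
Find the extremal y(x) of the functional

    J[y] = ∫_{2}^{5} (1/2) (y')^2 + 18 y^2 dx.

The Lagrangian is L = (1/2) (y')^2 + 18 y^2.
Compute ∂L/∂y = 36y, ∂L/∂y' = y'.
The Euler-Lagrange equation d/dx(∂L/∂y') − ∂L/∂y = 0 reduces to
    y'' − 36 y = 0.
Its general solution is
    y(x) = A e^(6x) + B e^(−6x),
with A, B fixed by the endpoint conditions.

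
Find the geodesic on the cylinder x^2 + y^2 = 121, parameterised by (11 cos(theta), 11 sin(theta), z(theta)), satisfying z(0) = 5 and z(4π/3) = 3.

Parameterise the cylinder of radius R = 11 as
    r(θ) = (11 cos θ, 11 sin θ, z(θ)).
The arc-length element is
    ds = sqrt(121 + (dz/dθ)^2) dθ,
so the Lagrangian is L = sqrt(121 + z'^2).
L depends on z' only, not on z or θ, so ∂L/∂z = 0 and
    ∂L/∂z' = z' / sqrt(121 + z'^2).
The Euler-Lagrange equation gives
    d/dθ( z' / sqrt(121 + z'^2) ) = 0,
so z' is constant. Integrating once:
    z(θ) = a θ + b,
a helix on the cylinder (a straight line when the cylinder is unrolled). The constants a, b are determined by the endpoint conditions.
With endpoint conditions z(0) = 5 and z(4π/3) = 3: from z(0) = b we get b = 5, and a·4π/3 + 5 = 3 gives a = -3/(2π), so
    z(θ) = (-3/(2π)) θ + 5.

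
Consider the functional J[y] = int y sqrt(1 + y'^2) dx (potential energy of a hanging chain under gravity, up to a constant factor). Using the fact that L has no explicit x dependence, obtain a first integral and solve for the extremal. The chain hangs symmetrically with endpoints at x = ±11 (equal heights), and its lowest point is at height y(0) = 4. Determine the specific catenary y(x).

The Lagrangian L(y, y') = y sqrt(1 + y'^2) has no explicit x dependence, so the Beltrami identity applies:
    L − y' ∂L/∂y' = C.
Compute ∂L/∂y' = y · y' / sqrt(1 + y'^2). Then
    L − y' ∂L/∂y'
    = y sqrt(1 + y'^2) − y · y'^2 / sqrt(1 + y'^2)
    = y (1 + y'^2 − y'^2) / sqrt(1 + y'^2)
    = y / sqrt(1 + y'^2) = C.
Squaring gives y^2 = C^2 (1 + y'^2), i.e.
    y'^2 = y^2 / C^2 − 1.
Separating variables,
    dy / sqrt(y^2 − C^2) = dx / C,
and integrating gives arccosh(y / C) = (x − a)/C, so
    y(x) = C cosh((x − a)/C),
the catenary. The constants C and a are fixed by the two endpoint conditions (and, for the hanging-chain problem, the length constraint selects C).
Now fit the given data. The endpoints x = ±11 are symmetric at equal height, so the catenary is even about its minimum: a = 0 and y(x) = C cosh(x/C). The lowest point is y(0) = C cosh(0) = C, and we are told y(0) = 4, so C = 4. Therefore
    y(x) = 4 cosh(x/4),
and at the endpoints
    y(±11) = 4 cosh(11/4).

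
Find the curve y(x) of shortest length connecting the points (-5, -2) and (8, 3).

Arc-length functional: J[y] = ∫ sqrt(1 + (y')^2) dx.
Lagrangian L = sqrt(1 + (y')^2) has no explicit y dependence, so ∂L/∂y = 0 and the Euler-Lagrange equation gives
    d/dx( y' / sqrt(1 + (y')^2) ) = 0  ⇒  y' / sqrt(1 + (y')^2) = const.
Hence y' is constant, so y(x) is affine.
Fitting the endpoints (-5, -2) and (8, 3):
    slope m = (3 − (-2)) / (8 − (-5)) = 5/13,
    intercept c = (-2) − m·(-5) = -1/13.
Extremal: y(x) = (5/13) x - 1/13.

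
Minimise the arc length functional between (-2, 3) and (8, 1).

Arc-length functional: J[y] = ∫ sqrt(1 + (y')^2) dx.
Lagrangian L = sqrt(1 + (y')^2) has no explicit y dependence, so ∂L/∂y = 0 and the Euler-Lagrange equation gives
    d/dx( y' / sqrt(1 + (y')^2) ) = 0  ⇒  y' / sqrt(1 + (y')^2) = const.
Hence y' is constant, so y(x) is affine.
Fitting the endpoints (-2, 3) and (8, 1):
    slope m = (1 − 3) / (8 − (-2)) = -1/5,
    intercept c = 3 − m·(-2) = 13/5.
Extremal: y(x) = (-1/5) x + 13/5.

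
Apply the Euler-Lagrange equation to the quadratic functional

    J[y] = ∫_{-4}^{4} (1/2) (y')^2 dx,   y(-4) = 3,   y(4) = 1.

The Lagrangian is L = (1/2) (y')^2.
Compute ∂L/∂y = 0, ∂L/∂y' = y'.
The Euler-Lagrange equation d/dx(∂L/∂y') − ∂L/∂y = 0 reduces to
    y'' = 0.
Its general solution is
    y(x) = A x + B,
with A, B fixed by the endpoint conditions.
Applying the endpoint conditions y(-4) = 3 and y(4) = 1: solve A·-4 + B = 3 and A·4 + B = 1. Subtracting gives A(4 − -4) = 1 − 3, so A = -1/4, and B = 3 − A·-4 = 2. Therefore
    y(x) = (-1/4) x + 2.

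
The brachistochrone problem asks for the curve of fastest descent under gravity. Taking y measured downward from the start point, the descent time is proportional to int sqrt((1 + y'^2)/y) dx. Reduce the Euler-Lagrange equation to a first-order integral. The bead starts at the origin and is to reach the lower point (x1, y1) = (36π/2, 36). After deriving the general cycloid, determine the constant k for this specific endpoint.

The Lagrangian L = sqrt((1 + y'^2) / y) has no explicit x dependence, so the Beltrami identity applies:
    L − y' ∂L/∂y' = C.
Compute ∂L/∂y' = y' / sqrt(y (1 + y'^2)).
Substitute:
    sqrt((1 + y'^2)/y) − y'·y' / sqrt(y (1 + y'^2))
    = (1 + y'^2) / sqrt(y (1 + y'^2)) − y'^2 / sqrt(y (1 + y'^2))
    = 1 / sqrt(y (1 + y'^2)) = C.
Squaring and rearranging gives the first integral
    y (1 + y'^2) = 1/C^2 =: k   (constant).
Solving this first-order ODE by the substitution
    y = (k/2)(1 − cos θ)
yields the cycloid parameterisation
    x(θ) = (k/2)(θ − sin θ),   y(θ) = (k/2)(1 − cos θ).
The constant k is fixed by the endpoint condition.
Now fit the given lower endpoint (x1, y1) = (36π/2, 36). At the bottom of the first arch (θ = π), the parametric equations give
    y(π) = (k/2)(1 − cos π) = k,
    x(π) = (k/2)(π − sin π) = kπ/2.
Matching y(π) = 36 gives k = 36, consistent with x(π) = 36π/2. Therefore the specific cycloid is
    x(θ) = (36/2)(θ − sin θ),   y(θ) = (36/2)(1 − cos θ).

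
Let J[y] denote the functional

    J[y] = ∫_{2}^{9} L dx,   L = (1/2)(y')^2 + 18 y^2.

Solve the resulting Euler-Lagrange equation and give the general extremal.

The Lagrangian is L = (1/2)(y')^2 + 18 y^2.
∂L/∂y = 36y.
∂L/∂y' = y'.
The Euler-Lagrange equation d/dx(∂L/∂y') − ∂L/∂y = 0 becomes:
    y'' - 36 y = 0
General solution: y(x) = A e^(6x) + B e^(-6x), where A and B are arbitrary constants fixed by the endpoint conditions.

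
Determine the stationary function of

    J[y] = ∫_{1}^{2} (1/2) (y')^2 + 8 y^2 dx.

The Lagrangian is L = (1/2) (y')^2 + 8 y^2.
Compute ∂L/∂y = 16y, ∂L/∂y' = y'.
The Euler-Lagrange equation d/dx(∂L/∂y') − ∂L/∂y = 0 reduces to
    y'' − 16 y = 0.
Its general solution is
    y(x) = A e^(4x) + B e^(−4x),
with A, B fixed by the endpoint conditions.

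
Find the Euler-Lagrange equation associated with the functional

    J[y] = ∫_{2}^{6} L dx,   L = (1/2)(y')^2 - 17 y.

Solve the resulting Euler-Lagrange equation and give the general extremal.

The Lagrangian is L = (1/2)(y')^2 - 17 y.
∂L/∂y = -17.
∂L/∂y' = y'.
The Euler-Lagrange equation d/dx(∂L/∂y') − ∂L/∂y = 0 becomes:
    y'' + 17 = 0
General solution: y(x) = -(17/2) x^2 + A x + B, where A and B are arbitrary constants fixed by the endpoint conditions.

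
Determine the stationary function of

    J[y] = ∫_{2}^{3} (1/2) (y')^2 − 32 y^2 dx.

The Lagrangian is L = (1/2) (y')^2 − 32 y^2.
Compute ∂L/∂y = -64y, ∂L/∂y' = y'.
The Euler-Lagrange equation d/dx(∂L/∂y') − ∂L/∂y = 0 reduces to
    y'' + 64 y = 0.
Its general solution is
    y(x) = A sin(8x) + B cos(8x),
with A, B fixed by the endpoint conditions.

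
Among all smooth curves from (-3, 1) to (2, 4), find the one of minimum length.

Arc-length functional: J[y] = ∫ sqrt(1 + (y')^2) dx.
Lagrangian L = sqrt(1 + (y')^2) has no explicit y dependence, so ∂L/∂y = 0 and the Euler-Lagrange equation gives
    d/dx( y' / sqrt(1 + (y')^2) ) = 0  ⇒  y' / sqrt(1 + (y')^2) = const.
Hence y' is constant, so y(x) is affine.
Fitting the endpoints (-3, 1) and (2, 4):
    slope m = (4 − 1) / (2 − (-3)) = 3/5,
    intercept c = 1 − m·(-3) = 14/5.
Extremal: y(x) = (3/5) x + 14/5.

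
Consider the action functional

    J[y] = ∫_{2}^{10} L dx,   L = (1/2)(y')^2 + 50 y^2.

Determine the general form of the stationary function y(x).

The Lagrangian is L = (1/2)(y')^2 + 50 y^2.
∂L/∂y = 100y.
∂L/∂y' = y'.
The Euler-Lagrange equation d/dx(∂L/∂y') − ∂L/∂y = 0 becomes:
    y'' - 100 y = 0
General solution: y(x) = A e^(10x) + B e^(-10x), where A and B are arbitrary constants fixed by the endpoint conditions.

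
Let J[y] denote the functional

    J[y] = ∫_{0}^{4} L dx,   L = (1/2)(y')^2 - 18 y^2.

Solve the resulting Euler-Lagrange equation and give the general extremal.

The Lagrangian is L = (1/2)(y')^2 - 18 y^2.
∂L/∂y = -36y.
∂L/∂y' = y'.
The Euler-Lagrange equation d/dx(∂L/∂y') − ∂L/∂y = 0 becomes:
    y'' + 36 y = 0
General solution: y(x) = A sin(6x) + B cos(6x), where A and B are arbitrary constants fixed by the endpoint conditions.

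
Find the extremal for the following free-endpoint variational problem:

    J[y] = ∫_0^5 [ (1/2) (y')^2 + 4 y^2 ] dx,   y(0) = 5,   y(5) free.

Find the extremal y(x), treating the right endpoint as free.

The Lagrangian L = (1/2) (y')^2 + 4 y^2 gives
    ∂L/∂y = 8 y,   ∂L/∂y' = y'.
Euler-Lagrange: y'' − 8 y = 0.
With k = sqrt(8), the general solution is
    y(x) = A cosh(sqrt(8) x) + B sinh(sqrt(8) x).
Fixed left endpoint y(0) = 5 ⇒ A = 5.
The right endpoint x = 5 is free, so the natural (transversality) condition is ∂L/∂y' |_{x=5} = 0, i.e. y'(5) = 0.
Compute y'(x) = A k sinh(k x) + B k cosh(k x), so
    y'(5) = A k sinh(k·5) + B k cosh(k·5) = 0
    ⇒ B = −A tanh(k·5) = − 5 tanh(sqrt(8)·5).
Therefore the extremal is
    y(x) = 5 cosh(sqrt(8) x) − 5 tanh(sqrt(8)·5) sinh(sqrt(8) x).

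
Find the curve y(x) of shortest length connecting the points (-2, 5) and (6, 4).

Arc-length functional: J[y] = ∫ sqrt(1 + (y')^2) dx.
Lagrangian L = sqrt(1 + (y')^2) has no explicit y dependence, so ∂L/∂y = 0 and the Euler-Lagrange equation gives
    d/dx( y' / sqrt(1 + (y')^2) ) = 0  ⇒  y' / sqrt(1 + (y')^2) = const.
Hence y' is constant, so y(x) is affine.
Fitting the endpoints (-2, 5) and (6, 4):
    slope m = (4 − 5) / (6 − (-2)) = -1/8,
    intercept c = 5 − m·(-2) = 19/4.
Extremal: y(x) = (-1/8) x + 19/4.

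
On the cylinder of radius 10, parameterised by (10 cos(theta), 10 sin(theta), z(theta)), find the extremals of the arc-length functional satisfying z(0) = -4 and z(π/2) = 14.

Parameterise the cylinder of radius R = 10 as
    r(θ) = (10 cos θ, 10 sin θ, z(θ)).
The arc-length element is
    ds = sqrt(100 + (dz/dθ)^2) dθ,
so the Lagrangian is L = sqrt(100 + z'^2).
L depends on z' only, not on z or θ, so ∂L/∂z = 0 and
    ∂L/∂z' = z' / sqrt(100 + z'^2).
The Euler-Lagrange equation gives
    d/dθ( z' / sqrt(100 + z'^2) ) = 0,
so z' is constant. Integrating once:
    z(θ) = a θ + b,
a helix on the cylinder (a straight line when the cylinder is unrolled). The constants a, b are determined by the endpoint conditions.
With endpoint conditions z(0) = -4 and z(π/2) = 14: from z(0) = b we get b = -4, and a·π/2 + -4 = 14 gives a = 36/π, so
    z(θ) = (36/π) θ − 4.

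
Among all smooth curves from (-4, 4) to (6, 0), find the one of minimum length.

Arc-length functional: J[y] = ∫ sqrt(1 + (y')^2) dx.
Lagrangian L = sqrt(1 + (y')^2) has no explicit y dependence, so ∂L/∂y = 0 and the Euler-Lagrange equation gives
    d/dx( y' / sqrt(1 + (y')^2) ) = 0  ⇒  y' / sqrt(1 + (y')^2) = const.
Hence y' is constant, so y(x) is affine.
Fitting the endpoints (-4, 4) and (6, 0):
    slope m = (0 − 4) / (6 − (-4)) = -2/5,
    intercept c = 4 − m·(-4) = 12/5.
Extremal: y(x) = (-2/5) x + 12/5.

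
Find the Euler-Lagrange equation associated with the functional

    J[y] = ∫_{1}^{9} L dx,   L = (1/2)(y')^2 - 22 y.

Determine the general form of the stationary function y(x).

The Lagrangian is L = (1/2)(y')^2 - 22 y.
∂L/∂y = -22.
∂L/∂y' = y'.
The Euler-Lagrange equation d/dx(∂L/∂y') − ∂L/∂y = 0 becomes:
    y'' + 22 = 0
General solution: y(x) = -11 x^2 + A x + B, where A and B are arbitrary constants fixed by the endpoint conditions.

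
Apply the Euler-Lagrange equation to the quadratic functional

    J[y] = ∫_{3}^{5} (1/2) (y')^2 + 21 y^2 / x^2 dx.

The Lagrangian is L = (1/2) (y')^2 + 21 y^2 / x^2.
Compute ∂L/∂y = 42y/x^2, ∂L/∂y' = y'.
The Euler-Lagrange equation d/dx(∂L/∂y') − ∂L/∂y = 0 reduces to
    y'' − 42/x^2 · y = 0  (x > 0).
Its general solution is
    y(x) = A x^7 + B x^(-6),
with A, B fixed by the endpoint conditions.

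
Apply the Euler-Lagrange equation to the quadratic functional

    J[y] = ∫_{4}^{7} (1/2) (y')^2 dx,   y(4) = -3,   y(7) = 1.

The Lagrangian is L = (1/2) (y')^2.
Compute ∂L/∂y = 0, ∂L/∂y' = y'.
The Euler-Lagrange equation d/dx(∂L/∂y') − ∂L/∂y = 0 reduces to
    y'' = 0.
Its general solution is
    y(x) = A x + B,
with A, B fixed by the endpoint conditions.
Applying the endpoint conditions y(4) = -3 and y(7) = 1: solve A·4 + B = -3 and A·7 + B = 1. Subtracting gives A(7 − 4) = 1 − -3, so A = 4/3, and B = -3 − A·4 = -25/3. Therefore
    y(x) = (4/3) x - 25/3.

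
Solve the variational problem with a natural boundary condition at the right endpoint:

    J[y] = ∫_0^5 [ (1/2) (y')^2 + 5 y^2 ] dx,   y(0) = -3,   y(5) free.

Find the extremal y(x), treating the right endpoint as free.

The Lagrangian L = (1/2) (y')^2 + 5 y^2 gives
    ∂L/∂y = 10 y,   ∂L/∂y' = y'.
Euler-Lagrange: y'' − 10 y = 0.
With k = sqrt(10), the general solution is
    y(x) = A cosh(sqrt(10) x) + B sinh(sqrt(10) x).
Fixed left endpoint y(0) = -3 ⇒ A = -3.
The right endpoint x = 5 is free, so the natural (transversality) condition is ∂L/∂y' |_{x=5} = 0, i.e. y'(5) = 0.
Compute y'(x) = A k sinh(k x) + B k cosh(k x), so
    y'(5) = A k sinh(k·5) + B k cosh(k·5) = 0
    ⇒ B = −A tanh(k·5) = 3 tanh(sqrt(10)·5).
Therefore the extremal is
    y(x) = −3 cosh(sqrt(10) x) + 3 tanh(sqrt(10)·5) sinh(sqrt(10) x).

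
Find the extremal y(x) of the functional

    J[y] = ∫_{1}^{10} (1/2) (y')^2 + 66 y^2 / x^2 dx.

The Lagrangian is L = (1/2) (y')^2 + 66 y^2 / x^2.
Compute ∂L/∂y = 132y/x^2, ∂L/∂y' = y'.
The Euler-Lagrange equation d/dx(∂L/∂y') − ∂L/∂y = 0 reduces to
    y'' − 132/x^2 · y = 0  (x > 0).
Its general solution is
    y(x) = A x^12 + B x^(-11),
with A, B fixed by the endpoint conditions.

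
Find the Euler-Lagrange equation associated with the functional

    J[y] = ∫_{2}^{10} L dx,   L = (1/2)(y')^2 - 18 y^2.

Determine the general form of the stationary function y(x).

The Lagrangian is L = (1/2)(y')^2 - 18 y^2.
∂L/∂y = -36y.
∂L/∂y' = y'.
The Euler-Lagrange equation d/dx(∂L/∂y') − ∂L/∂y = 0 becomes:
    y'' + 36 y = 0
General solution: y(x) = A sin(6x) + B cos(6x), where A and B are arbitrary constants fixed by the endpoint conditions.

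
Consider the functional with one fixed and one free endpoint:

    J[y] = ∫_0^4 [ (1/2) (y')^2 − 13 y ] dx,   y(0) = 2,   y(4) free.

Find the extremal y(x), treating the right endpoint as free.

The Lagrangian L = (1/2) (y')^2 − 13 y gives
    ∂L/∂y = −13,   ∂L/∂y' = y'.
Euler-Lagrange: d/dx(y') − (−13) = 0, i.e. y'' + 13 = 0, so
    y(x) = −(13/2) x^2 + C1 x + C2.
Fixed left endpoint y(0) = 2 ⇒ C2 = 2.
The right endpoint x = 4 is free, so the natural (transversality) condition is ∂L/∂y' |_{x=4} = 0, i.e. y'(4) = 0.
Compute y'(x) = −13 x + C1, so y'(4) = −52 + C1 = 0 ⇒ C1 = 52.
Therefore the extremal is
    y(x) = −(13/2) x^2 + 52 x + 2.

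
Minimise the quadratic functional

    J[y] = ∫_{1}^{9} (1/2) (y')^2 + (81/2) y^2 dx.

The Lagrangian is L = (1/2) (y')^2 + (81/2) y^2.
Compute ∂L/∂y = 81y, ∂L/∂y' = y'.
The Euler-Lagrange equation d/dx(∂L/∂y') − ∂L/∂y = 0 reduces to
    y'' − 81 y = 0.
Its general solution is
    y(x) = A e^(9x) + B e^(−9x),
with A, B fixed by the endpoint conditions.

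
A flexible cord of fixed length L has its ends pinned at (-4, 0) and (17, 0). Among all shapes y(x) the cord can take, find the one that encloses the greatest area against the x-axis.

Set up the augmented Lagrangian using a multiplier λ for the length constraint:
    F(y, y') = y − λ sqrt(1 + y'^2).
F has no explicit x dependence, so the Beltrami identity yields a first integral
    F − y' ∂F/∂y' = C.
Compute ∂F/∂y' = −λ y' / sqrt(1 + y'^2). Then
    y − λ sqrt(1 + y'^2) + λ y'^2 / sqrt(1 + y'^2) = C
    ⇒  y − λ / sqrt(1 + y'^2) = C.
Solving for y' and integrating gives
    (x − a)^2 + (y − b)^2 = λ^2,
a circular arc of radius λ. The constants a, b are determined by the endpoint conditions y(-4) = y(17) = 0, and λ is fixed implicitly by the length constraint
    ∫_{-4}^{17} sqrt(1 + y'^2) dx = L.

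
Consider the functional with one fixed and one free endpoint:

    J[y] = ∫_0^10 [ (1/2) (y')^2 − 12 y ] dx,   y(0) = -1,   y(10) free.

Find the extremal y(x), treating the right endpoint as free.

The Lagrangian L = (1/2) (y')^2 − 12 y gives
    ∂L/∂y = −12,   ∂L/∂y' = y'.
Euler-Lagrange: d/dx(y') − (−12) = 0, i.e. y'' + 12 = 0, so
    y(x) = −(12/2) x^2 + C1 x + C2.
Fixed left endpoint y(0) = -1 ⇒ C2 = -1.
The right endpoint x = 10 is free, so the natural (transversality) condition is ∂L/∂y' |_{x=10} = 0, i.e. y'(10) = 0.
Compute y'(x) = −12 x + C1, so y'(10) = −120 + C1 = 0 ⇒ C1 = 120.
Therefore the extremal is
    y(x) = −6 x^2 + 120 x − 1.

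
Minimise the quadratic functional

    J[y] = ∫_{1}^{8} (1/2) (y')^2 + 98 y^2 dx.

The Lagrangian is L = (1/2) (y')^2 + 98 y^2.
Compute ∂L/∂y = 196y, ∂L/∂y' = y'.
The Euler-Lagrange equation d/dx(∂L/∂y') − ∂L/∂y = 0 reduces to
    y'' − 196 y = 0.
Its general solution is
    y(x) = A e^(14x) + B e^(−14x),
with A, B fixed by the endpoint conditions.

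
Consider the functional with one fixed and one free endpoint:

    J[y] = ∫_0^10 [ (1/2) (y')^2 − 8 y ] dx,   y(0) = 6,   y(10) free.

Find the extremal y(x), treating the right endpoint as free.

The Lagrangian L = (1/2) (y')^2 − 8 y gives
    ∂L/∂y = −8,   ∂L/∂y' = y'.
Euler-Lagrange: d/dx(y') − (−8) = 0, i.e. y'' + 8 = 0, so
    y(x) = −(8/2) x^2 + C1 x + C2.
Fixed left endpoint y(0) = 6 ⇒ C2 = 6.
The right endpoint x = 10 is free, so the natural (transversality) condition is ∂L/∂y' |_{x=10} = 0, i.e. y'(10) = 0.
Compute y'(x) = −8 x + C1, so y'(10) = −80 + C1 = 0 ⇒ C1 = 80.
Therefore the extremal is
    y(x) = −4 x^2 + 80 x + 6.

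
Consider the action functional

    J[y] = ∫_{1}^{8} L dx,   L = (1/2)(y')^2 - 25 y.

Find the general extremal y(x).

The Lagrangian is L = (1/2)(y')^2 - 25 y.
∂L/∂y = -25.
∂L/∂y' = y'.
The Euler-Lagrange equation d/dx(∂L/∂y') − ∂L/∂y = 0 becomes:
    y'' + 25 = 0
General solution: y(x) = -(25/2) x^2 + A x + B, where A and B are arbitrary constants fixed by the endpoint conditions.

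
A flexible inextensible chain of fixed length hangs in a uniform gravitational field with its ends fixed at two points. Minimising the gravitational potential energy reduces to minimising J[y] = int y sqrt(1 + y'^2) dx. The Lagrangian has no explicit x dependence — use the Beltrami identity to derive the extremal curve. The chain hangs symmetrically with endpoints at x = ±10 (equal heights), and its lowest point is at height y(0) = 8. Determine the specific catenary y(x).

The Lagrangian L(y, y') = y sqrt(1 + y'^2) has no explicit x dependence, so the Beltrami identity applies:
    L − y' ∂L/∂y' = C.
Compute ∂L/∂y' = y · y' / sqrt(1 + y'^2). Then
    L − y' ∂L/∂y'
    = y sqrt(1 + y'^2) − y · y'^2 / sqrt(1 + y'^2)
    = y (1 + y'^2 − y'^2) / sqrt(1 + y'^2)
    = y / sqrt(1 + y'^2) = C.
Squaring gives y^2 = C^2 (1 + y'^2), i.e.
    y'^2 = y^2 / C^2 − 1.
Separating variables,
    dy / sqrt(y^2 − C^2) = dx / C,
and integrating gives arccosh(y / C) = (x − a)/C, so
    y(x) = C cosh((x − a)/C),
the catenary. The constants C and a are fixed by the two endpoint conditions (and, for the hanging-chain problem, the length constraint selects C).
Now fit the given data. The endpoints x = ±10 are symmetric at equal height, so the catenary is even about its minimum: a = 0 and y(x) = C cosh(x/C). The lowest point is y(0) = C cosh(0) = C, and we are told y(0) = 8, so C = 8. Therefore
    y(x) = 8 cosh(x/8),
and at the endpoints
    y(±10) = 8 cosh(10/8).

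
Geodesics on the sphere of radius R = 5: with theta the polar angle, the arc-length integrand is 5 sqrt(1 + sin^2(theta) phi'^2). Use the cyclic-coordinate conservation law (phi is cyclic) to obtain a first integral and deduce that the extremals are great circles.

On the sphere of radius R = 5 with spherical coordinates (θ, φ), the induced metric is
    ds^2 = 25(dθ^2 + sin^2(θ) dφ^2).
Parameterise by θ; the arc-length functional is
    J[φ] = ∫ 5 sqrt(1 + sin^2(θ) (dφ/dθ)^2) dθ,
so L = 5 sqrt(1 + sin^2(θ) φ'^2). Compute
    ∂L/∂φ = 0  (L has no explicit φ dependence),
    ∂L/∂φ' = 5 sin^2(θ) φ' / sqrt(1 + sin^2(θ) φ'^2).
Since ∂L/∂φ = 0, the Euler-Lagrange equation
    d/dθ(∂L/∂φ') − ∂L/∂φ = 0
reduces to d/dθ(∂L/∂φ') = 0, i.e. the momentum conjugate to φ is conserved:
    5 sin^2(θ) φ' / sqrt(1 + sin^2(θ) φ'^2) = C.
The overall factor of 5 is constant, so dividing through gives Clairaut's relation sin^2(θ) φ' / sqrt(1 + sin^2(θ) φ'^2) = C' (with C' = C/5). Solving for φ' and integrating gives the great-circle family
    cot(θ) = A cos(φ − φ_0),
i.e. the intersection of the sphere with a plane through the origin. The two constants A and φ_0 (equivalently C and one phase) are fixed by the two endpoint conditions.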